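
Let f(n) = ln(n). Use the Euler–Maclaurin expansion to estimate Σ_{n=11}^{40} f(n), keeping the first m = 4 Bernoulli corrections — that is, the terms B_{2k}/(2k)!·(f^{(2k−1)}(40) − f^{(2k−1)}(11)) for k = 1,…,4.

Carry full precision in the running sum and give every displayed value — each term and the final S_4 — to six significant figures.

S_4 ≈ 95.2162

The integral term ∫_11^40 ln(x) dx = 92.1783.
½[f(11) + f(40)] = ½[2.39790 + 3.68888] = 3.04339.
Integral + boundary = 95.2217.
Order-1 term: 1/12 · (0.0250000 − 0.0909091) = -0.00549242.
Running total after k=1: 95.2162.
Order-2 term: −1/720 · (3.12500e-05 − 0.00150263) = 2.04358e-06.
Running total after k=2: 95.2162.
Order-3 term: 1/30240 · (2.34375e-07 − 0.000149021) = -4.92020e-09.
Running total after k=3: 95.2162.
Order-4 term: −1/1209600 · (4.39453e-09 − 3.69474e-05) = 3.05415e-11.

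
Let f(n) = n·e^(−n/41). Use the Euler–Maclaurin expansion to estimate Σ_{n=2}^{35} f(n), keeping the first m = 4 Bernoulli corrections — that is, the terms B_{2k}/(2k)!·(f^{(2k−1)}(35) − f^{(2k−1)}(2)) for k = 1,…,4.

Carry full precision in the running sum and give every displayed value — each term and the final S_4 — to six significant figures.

The integral term ∫_2^35 x·e^(−x/41) dx = 352.103.
Endpoint term: (f(2) + f(35))/2 = (1.90478 + 14.9049)/2 = 8.40484.
So far: 360.507.
Order-1 term: 1/12 · (0.0623201 − 0.905932) = -0.0703010.
Running total after k=1: 360.437.
Order-2 term: −1/720 · (0.000543741 − 0.00167205) = 1.56709e-06.
Running total after k=2: 360.437.
Order-3 term: 1/30240 · (6.24871e-07 − 1.66875e-06) = -3.45199e-11.
Running total after k=3: 360.437.
Order-4 term: −1/1209600 · (5.51029e-10 − 1.39371e-09) = 6.96662e-16.

S_4 ≈ 360.437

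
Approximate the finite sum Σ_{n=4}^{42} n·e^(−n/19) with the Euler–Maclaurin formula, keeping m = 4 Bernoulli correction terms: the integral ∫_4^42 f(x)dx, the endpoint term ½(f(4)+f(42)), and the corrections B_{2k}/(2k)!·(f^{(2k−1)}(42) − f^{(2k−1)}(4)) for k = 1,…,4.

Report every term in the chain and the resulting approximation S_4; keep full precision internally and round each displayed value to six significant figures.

S_4 ≈ 230.821

∫_4^42 x·e^(−x/19) dx evaluates to 226.963.
Endpoint term: (f(4) + f(42))/2 = (3.24063 + 4.60500)/2 = 3.92282.
Running total after boundary: 230.886.
Order-1 term: 1/12 · (-0.132726 − 0.639598) = -0.0643603.
After k=1: 230.821.
Order-2 term: −1/720 · (0.000239779 − 0.00626015) = 8.36162e-06.
After k=2: 230.821.
Order-3 term: 1/30240 · (2.34687e-06 − 2.97744e-05) = -9.06995e-10.
After k=3: 230.821.
Order-4 term: −1/1209600 · (1.11621e-08 − 1.16919e-07) = 8.74311e-14.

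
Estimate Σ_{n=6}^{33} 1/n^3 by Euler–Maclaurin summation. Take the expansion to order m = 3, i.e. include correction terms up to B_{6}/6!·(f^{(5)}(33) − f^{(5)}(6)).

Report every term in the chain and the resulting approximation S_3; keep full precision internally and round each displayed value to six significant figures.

S_3 ≈ 0.0159494

The integral term ∫_6^33 1/x^3 dx = 0.0134298.
Endpoint term: (f(6) + f(33))/2 = (0.00462963 + 2.78265e-05)/2 = 0.00232873.
Integral + boundary = 0.0157585.
Order-1 term: 1/12 · (-2.52968e-06 − (-0.00231481)) = 0.000192690.
Running total after k=1: 0.0159512.
Order-2 term: −1/720 · (-4.64588e-08 − (-0.00128601)) = -1.78606e-06.
Running total after k=2: 0.0159494.
Order-3 term: 1/30240 · (-1.79180e-09 − (-0.00150034)) = 4.96145e-08.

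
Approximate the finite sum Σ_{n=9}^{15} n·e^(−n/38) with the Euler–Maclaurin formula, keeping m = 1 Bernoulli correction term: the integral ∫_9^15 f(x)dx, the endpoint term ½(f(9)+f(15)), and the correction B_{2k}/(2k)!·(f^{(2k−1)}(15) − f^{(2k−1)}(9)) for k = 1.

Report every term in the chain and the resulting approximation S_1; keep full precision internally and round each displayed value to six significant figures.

S_1 ≈ 60.8010

∫_9^15 x·e^(−x/38) dx evaluates to 52.2123.
Endpoint term: (f(9) + f(15))/2 = (7.10204 + 10.1079)/2 = 8.60495.
So far: 60.8172.
k=1: B_{2}/(2)! × [f^{(1)}(15) − f^{(1)}(9)] = 1/12 × (0.407861 − 0.602220) = -0.0161966.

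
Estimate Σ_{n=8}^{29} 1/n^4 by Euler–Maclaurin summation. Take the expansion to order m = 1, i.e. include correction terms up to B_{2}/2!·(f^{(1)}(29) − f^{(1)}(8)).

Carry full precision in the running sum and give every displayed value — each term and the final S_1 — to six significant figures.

S_1 ≈ 0.000770308

∫_8^29 1/x^4 dx evaluates to 0.000637374.
Boundary: ½(f(8) + f(29)) = ½(0.000244141 + 1.41387e-06) = 0.000122777.
Running total after boundary: 0.000760152.
Order-1 term: 1/12 · (-1.95016e-07 − (-0.000122070)) = 1.01563e-05.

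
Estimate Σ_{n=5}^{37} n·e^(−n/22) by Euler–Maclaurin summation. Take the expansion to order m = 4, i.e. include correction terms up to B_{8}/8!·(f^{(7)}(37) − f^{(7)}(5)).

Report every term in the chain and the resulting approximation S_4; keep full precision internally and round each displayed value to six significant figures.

∫_5^37 x·e^(−x/22) dx evaluates to 231.768.
½[f(5) + f(37)] = ½[3.98352 + 6.88331] = 5.43341.
Running total after boundary: 237.201.
Order-1 term: 1/12 · (-0.126842 − 0.615634) = -0.0618731.
Partial sum through k=1: 237.139.
Order-2 term: −1/720 · (0.000506670 − 0.00456414) = 5.63537e-06.
Partial sum through k=2: 237.139.
Order-3 term: 1/30240 · (2.63515e-06 − 1.62320e-05) = -4.49632e-10.
Partial sum through k=3: 237.139.
Order-4 term: −1/1209600 · (8.72615e-09 − 4.75909e-08) = 3.21303e-14.

S_4 ≈ 237.139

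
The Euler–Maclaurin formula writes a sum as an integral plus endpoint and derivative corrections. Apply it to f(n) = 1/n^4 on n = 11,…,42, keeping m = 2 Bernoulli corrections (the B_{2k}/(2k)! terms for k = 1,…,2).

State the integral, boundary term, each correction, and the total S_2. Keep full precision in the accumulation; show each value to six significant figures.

The integral term ∫_11^42 1/x^4 dx = 0.000245939.
Endpoint term: (f(11) + f(42))/2 = (6.83013e-05 + 3.21368e-07)/2 = 3.43114e-05.
So far: 0.000280250.
Order-1 term: 1/12 · (-3.06065e-08 − (-2.48369e-05)) = 2.06719e-06.
Running total after k=1: 0.000282318.
Order-2 term: −1/720 · (-5.20519e-10 − (-6.15790e-06)) = -8.55191e-09.

S_2 ≈ 0.000282309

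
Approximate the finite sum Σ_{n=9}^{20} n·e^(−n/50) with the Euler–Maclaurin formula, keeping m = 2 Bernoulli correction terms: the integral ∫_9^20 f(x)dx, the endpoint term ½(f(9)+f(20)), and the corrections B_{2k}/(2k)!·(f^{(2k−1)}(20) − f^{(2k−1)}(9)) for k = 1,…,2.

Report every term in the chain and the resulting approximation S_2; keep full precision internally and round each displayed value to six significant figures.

S_2 ≈ 128.365

The integral term ∫_9^20 x·e^(−x/50) dx = 117.927.
Boundary: ½(f(9) + f(20)) = ½(7.51743 + 13.4064) = 10.4619.
Running total after boundary: 128.389.
Correction k=1: B_{2}/2! · (f^{(1)}(20) − f^{(1)}(9)) = 1/12 · (0.402192 − 0.684922) = -0.0235608.
Running total after k=1: 128.365.
Correction k=2: B_{4}/4! · (f^{(3)}(20) − f^{(3)}(9)) = −1/720 · (0.000697133 − 0.000942185) = 3.40350e-07.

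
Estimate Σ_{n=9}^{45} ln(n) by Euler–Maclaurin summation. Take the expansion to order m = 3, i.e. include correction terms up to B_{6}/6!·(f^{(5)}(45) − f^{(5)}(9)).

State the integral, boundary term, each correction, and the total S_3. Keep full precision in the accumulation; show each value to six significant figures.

S_3 ≈ 118.519

The integral term ∫_9^45 ln(x) dx = 115.525.
Boundary: ½(f(9) + f(45)) = ½(2.19722 + 3.80666) = 3.00194.
So far: 118.527.
Order-1 term: 1/12 · (0.0222222 − 0.111111) = -0.00740741.
Running total after k=1: 118.519.
Order-2 term: −1/720 · (2.19479e-05 − 0.00274348) = 3.77991e-06.
Running total after k=2: 118.519.
Order-3 term: 1/30240 · (1.30061e-07 − 0.000406442) = -1.34362e-08.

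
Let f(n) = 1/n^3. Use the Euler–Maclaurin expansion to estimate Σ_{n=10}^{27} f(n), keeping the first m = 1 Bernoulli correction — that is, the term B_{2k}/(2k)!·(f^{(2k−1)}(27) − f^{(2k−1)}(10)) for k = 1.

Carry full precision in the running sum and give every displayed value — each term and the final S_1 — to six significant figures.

The integral term ∫_10^27 1/x^3 dx = 0.00431413.
Endpoint term: (f(10) + f(27))/2 = (0.00100000 + 5.08053e-05)/2 = 0.000525403.
Running total after boundary: 0.00483953.
Order-1 term: 1/12 · (-5.64503e-06 − (-0.000300000)) = 2.45296e-05.

S_1 ≈ 0.00486406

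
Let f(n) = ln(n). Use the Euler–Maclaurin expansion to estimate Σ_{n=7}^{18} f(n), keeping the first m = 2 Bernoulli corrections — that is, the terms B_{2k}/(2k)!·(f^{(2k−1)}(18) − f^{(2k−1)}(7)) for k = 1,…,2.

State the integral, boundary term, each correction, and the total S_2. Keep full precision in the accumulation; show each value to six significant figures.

The integral term ∫_7^18 ln(x) dx = 27.4053.
½[f(7) + f(18)] = ½[1.94591 + 2.89037] = 2.41814.
Running total after boundary: 29.8235.
k=1: B_{2}/(2)! × [f^{(1)}(18) − f^{(1)}(7)] = 1/12 × (0.0555556 − 0.142857) = -0.00727513.
Running total after k=1: 29.8162.
k=2: B_{4}/(4)! × [f^{(3)}(18) − f^{(3)}(7)] = −1/720 × (0.000342936 − 0.00583090) = 7.62218e-06.

S_2 ≈ 29.8162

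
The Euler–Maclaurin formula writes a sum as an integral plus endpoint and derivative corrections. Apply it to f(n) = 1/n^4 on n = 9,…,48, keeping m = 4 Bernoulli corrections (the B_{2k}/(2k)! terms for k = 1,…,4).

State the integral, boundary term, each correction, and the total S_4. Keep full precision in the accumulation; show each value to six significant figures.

S_4 ≈ 0.000536145

The integral term ∫_9^48 1/x^4 dx = 0.000454233.
½[f(9) + f(48)] = ½[0.000152416 + 1.88380e-07] = 7.63021e-05.
Running total after boundary: 0.000530535.
Correction k=1: B_{2}/2! · (f^{(1)}(48) − f^{(1)}(9)) = 1/12 · (-1.56983e-08 − (-6.77404e-05)) = 5.64372e-06.
Running total after k=1: 0.000536179.
Correction k=2: B_{4}/4! · (f^{(3)}(48) − f^{(3)}(9)) = −1/720 · (-2.04406e-10 − (-2.50890e-05)) = -3.48456e-08.
Running total after k=2: 0.000536144.
Correction k=3: B_{6}/6! · (f^{(5)}(48) − f^{(5)}(9)) = 1/30240 · (-4.96819e-12 − (-1.73455e-05)) = 5.73594e-10.
Running total after k=3: 0.000536145.
Correction k=4: B_{8}/8! · (f^{(7)}(48) − f^{(7)}(9)) = −1/1209600 · (-1.94070e-13 − (-1.92728e-05)) = -1.59332e-11.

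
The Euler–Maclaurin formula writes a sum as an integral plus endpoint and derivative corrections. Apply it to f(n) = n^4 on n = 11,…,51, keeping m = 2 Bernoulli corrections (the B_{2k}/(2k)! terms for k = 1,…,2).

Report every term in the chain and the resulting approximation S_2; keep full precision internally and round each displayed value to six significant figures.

S_2 ≈ 7.24065e+07

Integral: ∫_11^51 x^4 dx = 6.89728e+07.
½[f(11) + f(51)] = ½[14641.0 + 6.76520e+06] = 3.38992e+06.
Integral + boundary = 7.23628e+07.
Correction k=1: B_{2}/2! · (f^{(1)}(51) − f^{(1)}(11)) = 1/12 · (530604 − 5324.00) = 43773.3.
Running total after k=1: 7.24065e+07.
Correction k=2: B_{4}/4! · (f^{(3)}(51) − f^{(3)}(11)) = −1/720 · (1224.00 − 264.000) = -1.33333.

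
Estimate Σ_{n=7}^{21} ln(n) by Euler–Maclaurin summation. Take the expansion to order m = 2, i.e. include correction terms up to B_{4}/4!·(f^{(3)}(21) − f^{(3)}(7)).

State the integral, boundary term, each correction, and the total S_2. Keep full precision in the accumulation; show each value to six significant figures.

S_2 ≈ 38.8009

Integral: ∫_7^21 ln(x) dx = 36.3136.
Endpoint term: (f(7) + f(21))/2 = (1.94591 + 3.04452)/2 = 2.49522.
Integral + boundary = 38.8088.
k=1: B_{2}/(2)! × [f^{(1)}(21) − f^{(1)}(7)] = 1/12 × (0.0476190 − 0.142857) = -0.00793651.
Partial sum through k=1: 38.8009.
k=2: B_{4}/(4)! × [f^{(3)}(21) − f^{(3)}(7)] = −1/720 × (0.000215959 − 0.00583090) = 7.79853e-06.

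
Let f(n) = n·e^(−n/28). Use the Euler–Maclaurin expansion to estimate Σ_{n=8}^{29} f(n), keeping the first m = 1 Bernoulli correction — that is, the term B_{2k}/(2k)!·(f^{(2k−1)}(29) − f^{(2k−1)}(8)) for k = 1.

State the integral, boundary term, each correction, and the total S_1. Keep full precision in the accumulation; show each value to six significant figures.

S_1 ≈ 199.060

∫_8^29 x·e^(−x/28) dx evaluates to 190.953.
½[f(8) + f(29)] = ½[6.01182 + 10.2942] = 8.15301.
Running total after boundary: 199.106.
Correction k=1: B_{2}/2! · (f^{(1)}(29) − f^{(1)}(8)) = 1/12 · (-0.0126776 − 0.536769) = -0.0457873.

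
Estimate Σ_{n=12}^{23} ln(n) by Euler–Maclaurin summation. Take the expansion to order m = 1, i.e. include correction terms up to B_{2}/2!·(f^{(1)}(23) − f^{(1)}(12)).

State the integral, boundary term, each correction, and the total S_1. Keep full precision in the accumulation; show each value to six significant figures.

∫_12^23 ln(x) dx evaluates to 31.2975.
Endpoint term: (f(12) + f(23))/2 = (2.48491 + 3.13549)/2 = 2.81020.
Running total after boundary: 34.1077.
Correction k=1: B_{2}/2! · (f^{(1)}(23) − f^{(1)}(12)) = 1/12 · (0.0434783 − 0.0833333) = -0.00332126.

S_1 ≈ 34.1044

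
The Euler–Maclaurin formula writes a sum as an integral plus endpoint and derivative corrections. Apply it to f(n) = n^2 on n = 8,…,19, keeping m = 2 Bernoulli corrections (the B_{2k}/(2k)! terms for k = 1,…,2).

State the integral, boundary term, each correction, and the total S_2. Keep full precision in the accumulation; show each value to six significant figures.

The integral term ∫_8^19 x^2 dx = 2115.67.
Endpoint term: (f(8) + f(19))/2 = (64.0000 + 361.000)/2 = 212.500.
Integral + boundary = 2328.17.
Correction k=1: B_{2}/2! · (f^{(1)}(19) − f^{(1)}(8)) = 1/12 · (38.0000 − 16.0000) = 1.83333.
After k=1: 2330.00.
Correction k=2: B_{4}/4! · (f^{(3)}(19) − f^{(3)}(8)) = −1/720 · (0.00000 − 0.00000) = 0.00000.

S_2 ≈ 2330.00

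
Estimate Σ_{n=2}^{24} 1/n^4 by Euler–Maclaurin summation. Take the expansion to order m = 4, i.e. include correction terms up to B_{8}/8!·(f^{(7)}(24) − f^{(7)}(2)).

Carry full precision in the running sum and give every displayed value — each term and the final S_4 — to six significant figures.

The integral term ∫_2^24 1/x^4 dx = 0.0416426.
½[f(2) + f(24)] = ½[0.0625000 + 3.01408e-06] = 0.0312515.
Integral + boundary = 0.0728941.
Order-1 term: 1/12 · (-5.02347e-07 − (-0.125000)) = 0.0104166.
Running total after k=1: 0.0833107.
Order-2 term: −1/720 · (-2.61639e-08 − (-0.937500)) = -0.00130208.
Running total after k=2: 0.0820086.
Order-3 term: 1/30240 · (-2.54371e-09 − (-13.1250)) = 0.000434028.
Running total after k=3: 0.0824426.
Order-4 term: −1/1209600 · (-3.97455e-10 − (-295.312)) = -0.000244141.

S_4 ≈ 0.0821985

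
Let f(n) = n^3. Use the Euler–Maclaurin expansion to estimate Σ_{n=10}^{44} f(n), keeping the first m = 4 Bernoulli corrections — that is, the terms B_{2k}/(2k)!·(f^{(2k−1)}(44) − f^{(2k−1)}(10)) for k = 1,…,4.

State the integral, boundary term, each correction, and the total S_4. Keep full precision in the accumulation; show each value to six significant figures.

S_4 ≈ 978075

The integral term ∫_10^44 x^3 dx = 934524.
½[f(10) + f(44)] = ½[1000.00 + 85184.0] = 43092.0.
Running total after boundary: 977616.
k=1: B_{2}/(2)! × [f^{(1)}(44) − f^{(1)}(10)] = 1/12 × (5808.00 − 300.000) = 459.000.
After k=1: 978075.
k=2: B_{4}/(4)! × [f^{(3)}(44) − f^{(3)}(10)] = −1/720 × (6.00000 − 6.00000) = 0.00000.
After k=2: 978075.
k=3: B_{6}/(6)! × [f^{(5)}(44) − f^{(5)}(10)] = 1/30240 × (0.00000 − 0.00000) = 0.00000.
After k=3: 978075.
k=4: B_{8}/(8)! × [f^{(7)}(44) − f^{(7)}(10)] = −1/1209600 × (0.00000 − 0.00000) = 0.00000.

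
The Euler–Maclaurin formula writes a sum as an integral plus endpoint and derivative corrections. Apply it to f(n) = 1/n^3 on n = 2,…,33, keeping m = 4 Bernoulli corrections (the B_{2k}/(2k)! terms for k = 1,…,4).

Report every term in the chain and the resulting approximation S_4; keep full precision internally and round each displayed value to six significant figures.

Integral: ∫_2^33 1/x^3 dx = 0.124541.
½[f(2) + f(33)] = ½[0.125000 + 2.78265e-05] = 0.0625139.
Running total after boundary: 0.187055.
Correction k=1: B_{2}/2! · (f^{(1)}(33) − f^{(1)}(2)) = 1/12 · (-2.52968e-06 − (-0.187500)) = 0.0156248.
After k=1: 0.202680.
Correction k=2: B_{4}/4! · (f^{(3)}(33) − f^{(3)}(2)) = −1/720 · (-4.64588e-08 − (-0.937500)) = -0.00130208.
After k=2: 0.201377.
Correction k=3: B_{6}/6! · (f^{(5)}(33) − f^{(5)}(2)) = 1/30240 · (-1.79180e-09 − (-9.84375)) = 0.000325521.
After k=3: 0.201703.
Correction k=4: B_{8}/8! · (f^{(7)}(33) − f^{(7)}(2)) = −1/1209600 · (-1.18466e-10 − (-177.188)) = -0.000146484.

S_4 ≈ 0.201557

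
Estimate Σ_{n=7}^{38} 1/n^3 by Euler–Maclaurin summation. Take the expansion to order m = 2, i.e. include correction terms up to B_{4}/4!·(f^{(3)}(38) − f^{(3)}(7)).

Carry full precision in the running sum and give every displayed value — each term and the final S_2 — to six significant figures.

The integral term ∫_7^38 1/x^3 dx = 0.00985782.
½[f(7) + f(38)] = ½[0.00291545 + 1.82242e-05] = 0.00146684.
Integral + boundary = 0.0113247.
Correction k=1: B_{2}/2! · (f^{(1)}(38) − f^{(1)}(7)) = 1/12 · (-1.43876e-06 − (-0.00124948)) = 0.000104003.
Partial sum through k=1: 0.0114287.
Correction k=2: B_{4}/4! · (f^{(3)}(38) − f^{(3)}(7)) = −1/720 · (-1.99274e-08 − (-0.000509992)) = -7.08294e-07.

S_2 ≈ 0.0114280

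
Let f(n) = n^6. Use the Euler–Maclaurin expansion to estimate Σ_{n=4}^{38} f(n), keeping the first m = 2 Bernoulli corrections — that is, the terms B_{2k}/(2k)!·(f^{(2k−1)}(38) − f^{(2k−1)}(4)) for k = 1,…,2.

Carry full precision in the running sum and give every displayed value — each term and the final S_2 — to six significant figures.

S_2 ≈ 1.78902e+10

Integral: ∫_4^38 x^6 dx = 1.63451e+10.
½[f(4) + f(38)] = ½[4096.00 + 3.01094e+09] = 1.50547e+09.
Integral + boundary = 1.78506e+10.
k=1: B_{2}/(2)! × [f^{(1)}(38) − f^{(1)}(4)] = 1/12 × (4.75411e+08 − 6144.00) = 3.96171e+07.
Running total after k=1: 1.78902e+10.
k=2: B_{4}/(4)! × [f^{(3)}(38) − f^{(3)}(4)] = −1/720 × (6.58464e+06 − 7680.00) = -9134.67.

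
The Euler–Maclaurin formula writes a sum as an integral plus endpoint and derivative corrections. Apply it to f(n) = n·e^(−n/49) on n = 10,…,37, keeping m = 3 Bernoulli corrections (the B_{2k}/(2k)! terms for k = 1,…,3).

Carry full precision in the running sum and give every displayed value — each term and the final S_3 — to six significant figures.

The integral term ∫_10^37 x·e^(−x/49) dx = 376.887.
Endpoint term: (f(10) + f(37))/2 = (8.15396 + 17.3886)/2 = 12.7713.
Running total after boundary: 389.658.
Correction k=1: B_{2}/2! · (f^{(1)}(37) − f^{(1)}(10)) = 1/12 · (0.115093 − 0.648988) = -0.0444913.
After k=1: 389.613.
Correction k=2: B_{4}/4! · (f^{(3)}(37) − f^{(3)}(10)) = −1/720 · (0.000439408 − 0.000949513) = 7.08479e-07.
After k=2: 389.613.
Correction k=3: B_{6}/6! · (f^{(5)}(37) − f^{(5)}(10)) = 1/30240 · (3.46056e-07 − 6.78353e-07) = -1.09887e-11.

S_3 ≈ 389.613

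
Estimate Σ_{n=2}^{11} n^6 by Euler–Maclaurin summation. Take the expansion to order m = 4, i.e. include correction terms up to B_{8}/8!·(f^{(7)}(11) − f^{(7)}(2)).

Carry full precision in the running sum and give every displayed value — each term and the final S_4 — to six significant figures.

S_4 ≈ 3.74996e+06

Integral: ∫_2^11 x^6 dx = 2.78386e+06.
½[f(2) + f(11)] = ½[64.0000 + 1.77156e+06] = 885812.
So far: 3.66968e+06.
k=1: B_{2}/(2)! × [f^{(1)}(11) − f^{(1)}(2)] = 1/12 × (966306 − 192.000) = 80509.5.
After k=1: 3.75019e+06.
k=2: B_{4}/(4)! × [f^{(3)}(11) − f^{(3)}(2)] = −1/720 × (159720 − 960.000) = -220.500.
After k=2: 3.74996e+06.
k=3: B_{6}/(6)! × [f^{(5)}(11) − f^{(5)}(2)] = 1/30240 × (7920.00 − 1440.00) = 0.214286.
After k=3: 3.74996e+06.
k=4: B_{8}/(8)! × [f^{(7)}(11) − f^{(7)}(2)] = −1/1209600 × (0.00000 − 0.00000) = 0.00000.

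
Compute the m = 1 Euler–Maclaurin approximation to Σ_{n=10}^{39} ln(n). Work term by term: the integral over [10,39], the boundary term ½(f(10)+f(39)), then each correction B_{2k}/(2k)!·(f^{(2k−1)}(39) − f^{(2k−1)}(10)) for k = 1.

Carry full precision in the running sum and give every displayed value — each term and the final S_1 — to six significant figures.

S_1 ≈ 93.8299

Integral: ∫_10^39 ln(x) dx = 90.8531.
Boundary: ½(f(10) + f(39)) = ½(2.30259 + 3.66356) = 2.98307.
Running total after boundary: 93.8361.
k=1: B_{2}/(2)! × [f^{(1)}(39) − f^{(1)}(10)] = 1/12 × (0.0256410 − 0.100000) = -0.00619658.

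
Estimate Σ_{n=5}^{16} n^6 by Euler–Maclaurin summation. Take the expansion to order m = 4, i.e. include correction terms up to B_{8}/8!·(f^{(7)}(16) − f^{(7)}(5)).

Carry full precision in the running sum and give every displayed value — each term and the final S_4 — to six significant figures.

The integral term ∫_5^16 x^6 dx = 3.83368e+07.
Endpoint term: (f(5) + f(16))/2 = (15625.0 + 1.67772e+07)/2 = 8.39642e+06.
So far: 4.67332e+07.
Correction k=1: B_{2}/2! · (f^{(1)}(16) − f^{(1)}(5)) = 1/12 · (6.29146e+06 − 18750.0) = 522726.
Running total after k=1: 4.72559e+07.
Correction k=2: B_{4}/4! · (f^{(3)}(16) − f^{(3)}(5)) = −1/720 · (491520 − 15000.0) = -661.833.
Running total after k=2: 4.72552e+07.
Correction k=3: B_{6}/6! · (f^{(5)}(16) − f^{(5)}(5)) = 1/30240 · (11520.0 − 3600.00) = 0.261905.
Running total after k=3: 4.72552e+07.
Correction k=4: B_{8}/8! · (f^{(7)}(16) − f^{(7)}(5)) = −1/1209600 · (0.00000 − 0.00000) = 0.00000.

S_4 ≈ 4.72552e+07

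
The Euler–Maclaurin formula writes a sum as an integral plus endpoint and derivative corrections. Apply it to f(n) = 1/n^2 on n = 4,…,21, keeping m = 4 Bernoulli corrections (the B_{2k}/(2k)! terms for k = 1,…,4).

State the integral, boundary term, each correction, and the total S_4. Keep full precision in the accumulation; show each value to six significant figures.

∫_4^21 1/x^2 dx evaluates to 0.202381.
Boundary: ½(f(4) + f(21)) = ½(0.0625000 + 0.00226757) = 0.0323838.
Integral + boundary = 0.234765.
Order-1 term: 1/12 · (-0.000215959 − (-0.0312500)) = 0.00258617.
Partial sum through k=1: 0.237351.
Order-2 term: −1/720 · (-5.87645e-06 − (-0.0234375)) = -3.25439e-05.
Partial sum through k=2: 0.237318.
Order-3 term: 1/30240 · (-3.99758e-07 − (-0.0439453)) = 1.45320e-06.
Partial sum through k=3: 0.237320.
Order-4 term: −1/1209600 · (-5.07630e-08 − (-0.153809)) = -1.27157e-07.

S_4 ≈ 0.237320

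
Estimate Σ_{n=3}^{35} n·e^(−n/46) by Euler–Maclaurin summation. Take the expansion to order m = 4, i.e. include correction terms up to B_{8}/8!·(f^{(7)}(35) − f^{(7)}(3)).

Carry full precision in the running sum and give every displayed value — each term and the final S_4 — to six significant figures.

∫_3^35 x·e^(−x/46) dx evaluates to 370.680.
½[f(3) + f(35)] = ½[2.81059 + 16.3541] = 9.58234.
Running total after boundary: 380.263.
Order-1 term: 1/12 · (0.111736 − 0.875764) = -0.0636690.
After k=1: 380.199.
Order-2 term: −1/720 · (0.000494450 − 0.00129938) = 1.11796e-06.
After k=2: 380.199.
Order-3 term: 1/30240 · (4.42389e-07 − 1.03255e-06) = -1.95161e-11.
After k=3: 380.199.
Order-4 term: −1/1209600 · (3.07706e-10 − 6.85744e-10) = 3.12532e-16.

S_4 ≈ 380.199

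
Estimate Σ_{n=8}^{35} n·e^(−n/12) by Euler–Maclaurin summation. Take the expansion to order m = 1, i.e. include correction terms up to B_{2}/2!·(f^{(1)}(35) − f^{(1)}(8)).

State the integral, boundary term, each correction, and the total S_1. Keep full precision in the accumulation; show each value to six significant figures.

∫_8^35 x·e^(−x/12) dx evaluates to 92.6999.
½[f(8) + f(35)] = ½[4.10734 + 1.89398] = 3.00066.
Integral + boundary = 95.7006.
k=1: B_{2}/(2)! × [f^{(1)}(35) − f^{(1)}(8)] = 1/12 × (-0.103718 − 0.171139) = -0.0229048.

S_1 ≈ 95.6777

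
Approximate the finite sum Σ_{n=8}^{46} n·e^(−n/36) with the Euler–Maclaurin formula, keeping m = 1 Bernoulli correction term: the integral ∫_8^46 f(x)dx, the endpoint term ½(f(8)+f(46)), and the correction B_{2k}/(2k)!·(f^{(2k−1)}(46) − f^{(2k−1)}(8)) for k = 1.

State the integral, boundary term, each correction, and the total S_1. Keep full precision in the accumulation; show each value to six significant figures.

S_1 ≈ 455.330

∫_8^46 x·e^(−x/36) dx evaluates to 445.776.
Boundary: ½(f(8) + f(46)) = ½(6.40590 + 12.8182) = 9.61203.
Integral + boundary = 455.388.
Correction k=1: B_{2}/2! · (f^{(1)}(46) − f^{(1)}(8)) = 1/12 · (-0.0774044 − 0.622796) = -0.0583500.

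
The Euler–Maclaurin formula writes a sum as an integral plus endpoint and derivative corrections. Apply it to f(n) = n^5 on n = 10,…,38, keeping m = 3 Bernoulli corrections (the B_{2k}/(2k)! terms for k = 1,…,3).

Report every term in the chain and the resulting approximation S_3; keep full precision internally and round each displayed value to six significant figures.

S_3 ≈ 5.42188e+08

Integral: ∫_10^38 x^5 dx = 5.01656e+08.
Endpoint term: (f(10) + f(38))/2 = (100000 + 7.92352e+07)/2 = 3.96676e+07.
So far: 5.41324e+08.
Correction k=1: B_{2}/2! · (f^{(1)}(38) − f^{(1)}(10)) = 1/12 · (1.04257e+07 − 50000.0) = 864640.
After k=1: 5.42188e+08.
Correction k=2: B_{4}/4! · (f^{(3)}(38) − f^{(3)}(10)) = −1/720 · (86640.0 − 6000.00) = -112.000.
After k=2: 5.42188e+08.
Correction k=3: B_{6}/6! · (f^{(5)}(38) − f^{(5)}(10)) = 1/30240 · (120.000 − 120.000) = 0.00000.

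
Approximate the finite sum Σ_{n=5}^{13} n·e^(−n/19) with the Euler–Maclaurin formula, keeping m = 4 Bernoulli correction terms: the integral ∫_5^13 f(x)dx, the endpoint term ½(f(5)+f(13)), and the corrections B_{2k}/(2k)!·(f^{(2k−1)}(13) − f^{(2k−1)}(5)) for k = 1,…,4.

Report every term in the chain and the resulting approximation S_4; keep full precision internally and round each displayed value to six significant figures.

The integral term ∫_5^13 x·e^(−x/19) dx = 43.7620.
Boundary: ½(f(5) + f(13)) = ½(3.84310 + 6.55835) = 5.20073.
Integral + boundary = 48.9628.
Order-1 term: 1/12 · (0.159312 − 0.566352) = -0.0339200.
After k=1: 48.9288.
Order-2 term: −1/720 · (0.00323626 − 0.00582713) = 3.59843e-06.
After k=2: 48.9289.
Order-3 term: 1/30240 · (1.67069e-05 − 2.79374e-05) = -3.71379e-10.
After k=3: 48.9289.
Order-4 term: −1/1209600 · (6.77263e-08 − 1.10064e-07) = 3.50017e-14.

S_4 ≈ 48.9289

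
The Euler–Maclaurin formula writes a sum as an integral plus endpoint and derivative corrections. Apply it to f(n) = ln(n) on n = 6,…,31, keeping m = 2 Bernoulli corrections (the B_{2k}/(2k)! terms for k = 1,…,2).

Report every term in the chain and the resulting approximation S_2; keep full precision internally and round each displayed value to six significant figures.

∫_6^31 ln(x) dx evaluates to 70.7030.
½[f(6) + f(31)] = ½[1.79176 + 3.43399] = 2.61287.
Running total after boundary: 73.3159.
Order-1 term: 1/12 · (0.0322581 − 0.166667) = -0.0112007.
Running total after k=1: 73.3047.
Order-2 term: −1/720 · (6.71344e-05 − 0.00925926) = 1.27668e-05.

S_2 ≈ 73.3047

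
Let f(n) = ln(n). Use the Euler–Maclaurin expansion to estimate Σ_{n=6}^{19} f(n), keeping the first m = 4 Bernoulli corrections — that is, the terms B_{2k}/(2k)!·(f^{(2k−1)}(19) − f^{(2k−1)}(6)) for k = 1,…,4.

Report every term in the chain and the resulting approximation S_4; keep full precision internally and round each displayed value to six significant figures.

Integral: ∫_6^19 ln(x) dx = 32.1938.
½[f(6) + f(19)] = ½[1.79176 + 2.94444] = 2.36810.
So far: 34.5619.
k=1: B_{2}/(2)! × [f^{(1)}(19) − f^{(1)}(6)] = 1/12 × (0.0526316 − 0.166667) = -0.00950292.
Running total after k=1: 34.5524.
k=2: B_{4}/(4)! × [f^{(3)}(19) − f^{(3)}(6)] = −1/720 × (0.000291588 − 0.00925926) = 1.24551e-05.
Running total after k=2: 34.5524.
k=3: B_{6}/(6)! × [f^{(5)}(19) − f^{(5)}(6)] = 1/30240 × (9.69267e-06 − 0.00308642) = -1.01744e-07.
Running total after k=3: 34.5524.
k=4: B_{8}/(8)! × [f^{(7)}(19) − f^{(7)}(6)] = −1/1209600 × (8.05485e-07 − 0.00257202) = 2.12567e-09.

S_4 ≈ 34.5524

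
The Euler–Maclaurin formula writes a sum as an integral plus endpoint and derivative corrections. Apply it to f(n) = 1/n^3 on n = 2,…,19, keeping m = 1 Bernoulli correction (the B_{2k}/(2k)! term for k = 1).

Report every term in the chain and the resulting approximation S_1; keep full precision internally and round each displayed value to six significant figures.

∫_2^19 1/x^3 dx evaluates to 0.123615.
Endpoint term: (f(2) + f(19))/2 = (0.125000 + 0.000145794)/2 = 0.0625729.
Running total after boundary: 0.186188.
k=1: B_{2}/(2)! × [f^{(1)}(19) − f^{(1)}(2)] = 1/12 × (-2.30201e-05 − (-0.187500)) = 0.0156231.

S_1 ≈ 0.201811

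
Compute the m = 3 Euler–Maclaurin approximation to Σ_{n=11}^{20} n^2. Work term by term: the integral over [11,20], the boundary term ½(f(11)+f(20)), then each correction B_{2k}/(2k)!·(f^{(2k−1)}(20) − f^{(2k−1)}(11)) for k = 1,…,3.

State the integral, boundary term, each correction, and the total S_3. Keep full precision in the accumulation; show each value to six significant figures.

S_3 ≈ 2485.00

Integral: ∫_11^20 x^2 dx = 2223.00.
½[f(11) + f(20)] = ½[121.000 + 400.000] = 260.500.
Running total after boundary: 2483.50.
Order-1 term: 1/12 · (40.0000 − 22.0000) = 1.50000.
After k=1: 2485.00.
Order-2 term: −1/720 · (0.00000 − 0.00000) = 0.00000.
After k=2: 2485.00.
Order-3 term: 1/30240 · (0.00000 − 0.00000) = 0.00000.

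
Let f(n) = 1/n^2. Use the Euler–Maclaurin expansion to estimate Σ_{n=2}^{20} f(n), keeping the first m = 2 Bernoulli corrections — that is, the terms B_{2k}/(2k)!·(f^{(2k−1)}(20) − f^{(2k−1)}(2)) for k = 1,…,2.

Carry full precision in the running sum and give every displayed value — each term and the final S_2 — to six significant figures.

S_2 ≈ 0.596021

∫_2^20 1/x^2 dx evaluates to 0.450000.
Endpoint term: (f(2) + f(20))/2 = (0.250000 + 0.00250000)/2 = 0.126250.
Running total after boundary: 0.576250.
k=1: B_{2}/(2)! × [f^{(1)}(20) − f^{(1)}(2)] = 1/12 × (-0.000250000 − (-0.250000)) = 0.0208125.
Running total after k=1: 0.597063.
k=2: B_{4}/(4)! × [f^{(3)}(20) − f^{(3)}(2)] = −1/720 × (-7.50000e-06 − (-0.750000)) = -0.00104166.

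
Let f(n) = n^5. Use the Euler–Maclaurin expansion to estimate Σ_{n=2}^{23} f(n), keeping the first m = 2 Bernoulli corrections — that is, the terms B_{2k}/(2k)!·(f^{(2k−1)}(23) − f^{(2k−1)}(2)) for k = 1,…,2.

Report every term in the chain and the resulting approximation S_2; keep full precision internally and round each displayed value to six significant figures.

S_2 ≈ 2.80074e+07

The integral term ∫_2^23 x^5 dx = 2.46726e+07.
Endpoint term: (f(2) + f(23))/2 = (32.0000 + 6.43634e+06)/2 = 3.21819e+06.
Running total after boundary: 2.78908e+07.
Order-1 term: 1/12 · (1.39920e+06 − 80.0000) = 116594.
Partial sum through k=1: 2.80074e+07.
Order-2 term: −1/720 · (31740.0 − 240.000) = -43.7500.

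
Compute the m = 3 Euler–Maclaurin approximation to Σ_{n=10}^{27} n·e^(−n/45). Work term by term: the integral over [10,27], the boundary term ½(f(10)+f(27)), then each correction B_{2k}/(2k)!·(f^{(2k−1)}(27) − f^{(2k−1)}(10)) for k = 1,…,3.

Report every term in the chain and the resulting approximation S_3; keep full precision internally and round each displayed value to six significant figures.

The integral term ∫_10^27 x·e^(−x/45) dx = 203.675.
½[f(10) + f(27)] = ½[8.00737 + 14.8179] = 11.4126.
Running total after boundary: 215.088.
k=1: B_{2}/(2)! × [f^{(1)}(27) − f^{(1)}(10)] = 1/12 × (0.219525 − 0.622796) = -0.0336059.
After k=1: 215.054.
k=2: B_{4}/(4)! × [f^{(3)}(27) − f^{(3)}(10)] = −1/720 × (0.000650443 − 0.00109841) = 6.22169e-07.
After k=2: 215.054.
k=3: B_{6}/(6)! × [f^{(5)}(27) − f^{(5)}(10)] = 1/30240 × (5.88879e-07 − 9.32966e-07) = -1.13786e-11.

S_3 ≈ 215.054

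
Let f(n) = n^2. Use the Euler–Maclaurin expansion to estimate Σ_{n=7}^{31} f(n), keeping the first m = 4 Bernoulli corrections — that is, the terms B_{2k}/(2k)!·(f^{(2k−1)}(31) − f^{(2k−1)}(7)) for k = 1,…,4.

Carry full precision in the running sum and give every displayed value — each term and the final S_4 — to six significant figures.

S_4 ≈ 10325.0

Integral: ∫_7^31 x^2 dx = 9816.00.
Boundary: ½(f(7) + f(31)) = ½(49.0000 + 961.000) = 505.000.
Integral + boundary = 10321.0.
Order-1 term: 1/12 · (62.0000 − 14.0000) = 4.00000.
Running total after k=1: 10325.0.
Order-2 term: −1/720 · (0.00000 − 0.00000) = 0.00000.
Running total after k=2: 10325.0.
Order-3 term: 1/30240 · (0.00000 − 0.00000) = 0.00000.
Running total after k=3: 10325.0.
Order-4 term: −1/1209600 · (0.00000 − 0.00000) = 0.00000.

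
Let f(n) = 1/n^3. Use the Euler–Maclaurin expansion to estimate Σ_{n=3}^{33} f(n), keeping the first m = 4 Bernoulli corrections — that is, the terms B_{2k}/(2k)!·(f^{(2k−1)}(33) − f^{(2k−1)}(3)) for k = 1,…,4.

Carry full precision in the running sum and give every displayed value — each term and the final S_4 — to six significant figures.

S_4 ≈ 0.0766109

Integral: ∫_3^33 1/x^3 dx = 0.0550964.
Boundary: ½(f(3) + f(33)) = ½(0.0370370 + 2.78265e-05) = 0.0185324.
So far: 0.0736289.
Order-1 term: 1/12 · (-2.52968e-06 − (-0.0370370)) = 0.00308621.
After k=1: 0.0767151.
Order-2 term: −1/720 · (-4.64588e-08 − (-0.0823045)) = -0.000114312.
After k=2: 0.0766007.
Order-3 term: 1/30240 · (-1.79180e-09 − (-0.384088)) = 1.27013e-05.
After k=3: 0.0766134.
Order-4 term: −1/1209600 · (-1.18466e-10 − (-3.07270)) = -2.54026e-06.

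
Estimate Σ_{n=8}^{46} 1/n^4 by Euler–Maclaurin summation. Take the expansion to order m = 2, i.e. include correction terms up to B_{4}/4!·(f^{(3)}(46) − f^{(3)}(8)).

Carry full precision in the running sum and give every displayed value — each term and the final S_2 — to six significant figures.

The integral term ∫_8^46 1/x^4 dx = 0.000647617.
Boundary: ½(f(8) + f(46)) = ½(0.000244141 + 2.23341e-07) = 0.000122182.
So far: 0.000769799.
k=1: B_{2}/(2)! × [f^{(1)}(46) − f^{(1)}(8)] = 1/12 × (-1.94210e-08 − (-0.000122070)) = 1.01709e-05.
Partial sum through k=1: 0.000779970.
k=2: B_{4}/(4)! × [f^{(3)}(46) − f^{(3)}(8)] = −1/720 × (-2.75345e-10 − (-5.72205e-05)) = -7.94725e-08.

S_2 ≈ 0.000779891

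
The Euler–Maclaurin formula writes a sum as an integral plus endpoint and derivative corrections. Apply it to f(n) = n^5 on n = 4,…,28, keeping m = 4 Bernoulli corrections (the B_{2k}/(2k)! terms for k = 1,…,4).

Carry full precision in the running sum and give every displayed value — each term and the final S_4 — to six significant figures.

∫_4^28 x^5 dx evaluates to 8.03144e+07.
½[f(4) + f(28)] = ½[1024.00 + 1.72104e+07] = 8.60570e+06.
Integral + boundary = 8.89201e+07.
Correction k=1: B_{2}/2! · (f^{(1)}(28) − f^{(1)}(4)) = 1/12 · (3.07328e+06 − 1280.00) = 256000.
After k=1: 8.91761e+07.
Correction k=2: B_{4}/4! · (f^{(3)}(28) − f^{(3)}(4)) = −1/720 · (47040.0 − 960.000) = -64.0000.
After k=2: 8.91760e+07.
Correction k=3: B_{6}/6! · (f^{(5)}(28) − f^{(5)}(4)) = 1/30240 · (120.000 − 120.000) = 0.00000.
After k=3: 8.91760e+07.
Correction k=4: B_{8}/8! · (f^{(7)}(28) − f^{(7)}(4)) = −1/1209600 · (0.00000 − 0.00000) = 0.00000.

S_4 ≈ 8.91760e+07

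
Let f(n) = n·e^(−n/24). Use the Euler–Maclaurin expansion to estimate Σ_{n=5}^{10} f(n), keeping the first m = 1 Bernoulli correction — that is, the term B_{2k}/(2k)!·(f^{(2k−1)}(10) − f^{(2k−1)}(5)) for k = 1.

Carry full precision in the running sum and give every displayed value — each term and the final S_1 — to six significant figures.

S_1 ≈ 32.4719

Integral: ∫_5^10 x·e^(−x/24) dx = 27.1673.
½[f(5) + f(10)] = ½[4.05968 + 6.59241] = 5.32604.
Integral + boundary = 32.4934.
k=1: B_{2}/(2)! × [f^{(1)}(10) − f^{(1)}(5)] = 1/12 × (0.384557 − 0.642783) = -0.0215188.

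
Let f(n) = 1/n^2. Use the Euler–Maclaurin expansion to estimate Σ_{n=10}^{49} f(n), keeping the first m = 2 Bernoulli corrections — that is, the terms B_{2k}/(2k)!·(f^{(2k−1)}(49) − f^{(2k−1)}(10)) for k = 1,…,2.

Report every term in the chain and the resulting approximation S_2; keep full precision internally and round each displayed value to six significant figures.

∫_10^49 1/x^2 dx evaluates to 0.0795918.
½[f(10) + f(49)] = ½[0.0100000 + 0.000416493] = 0.00520825.
So far: 0.0848001.
Order-1 term: 1/12 · (-1.69997e-05 − (-0.00200000)) = 0.000165250.
Partial sum through k=1: 0.0849653.
Order-2 term: −1/720 · (-8.49632e-08 − (-0.000240000)) = -3.33215e-07.

S_2 ≈ 0.0849650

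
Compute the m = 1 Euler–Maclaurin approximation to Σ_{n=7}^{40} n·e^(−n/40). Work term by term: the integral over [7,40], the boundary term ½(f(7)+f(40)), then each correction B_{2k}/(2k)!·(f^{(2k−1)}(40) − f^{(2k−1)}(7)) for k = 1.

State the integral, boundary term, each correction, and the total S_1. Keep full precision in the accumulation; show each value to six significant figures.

S_1 ≈ 411.203

The integral term ∫_7^40 x·e^(−x/40) dx = 400.965.
Boundary: ½(f(7) + f(40)) = ½(5.87620 + 14.7152) = 10.2957.
So far: 411.261.
Order-1 term: 1/12 · (0.00000 − 0.692552) = -0.0577127.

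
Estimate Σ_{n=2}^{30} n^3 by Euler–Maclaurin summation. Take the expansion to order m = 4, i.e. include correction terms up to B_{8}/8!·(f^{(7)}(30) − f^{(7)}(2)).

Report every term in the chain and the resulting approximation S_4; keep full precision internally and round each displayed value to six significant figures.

∫_2^30 x^3 dx evaluates to 202496.
½[f(2) + f(30)] = ½[8.00000 + 27000.0] = 13504.0.
Running total after boundary: 216000.
Order-1 term: 1/12 · (2700.00 − 12.0000) = 224.000.
Running total after k=1: 216224.
Order-2 term: −1/720 · (6.00000 − 6.00000) = 0.00000.
Running total after k=2: 216224.
Order-3 term: 1/30240 · (0.00000 − 0.00000) = 0.00000.
Running total after k=3: 216224.
Order-4 term: −1/1209600 · (0.00000 − 0.00000) = 0.00000.

S_4 ≈ 216224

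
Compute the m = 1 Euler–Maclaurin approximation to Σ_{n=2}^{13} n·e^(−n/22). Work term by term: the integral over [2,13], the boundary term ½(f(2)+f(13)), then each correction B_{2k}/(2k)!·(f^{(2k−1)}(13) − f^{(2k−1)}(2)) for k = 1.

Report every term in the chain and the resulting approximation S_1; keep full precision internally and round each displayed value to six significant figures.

∫_2^13 x·e^(−x/22) dx evaluates to 55.6730.
Boundary: ½(f(2) + f(13)) = ½(1.82620 + 7.19971) = 4.51295.
Running total after boundary: 60.1860.
Order-1 term: 1/12 · (0.226564 − 0.830092) = -0.0502939.

S_1 ≈ 60.1357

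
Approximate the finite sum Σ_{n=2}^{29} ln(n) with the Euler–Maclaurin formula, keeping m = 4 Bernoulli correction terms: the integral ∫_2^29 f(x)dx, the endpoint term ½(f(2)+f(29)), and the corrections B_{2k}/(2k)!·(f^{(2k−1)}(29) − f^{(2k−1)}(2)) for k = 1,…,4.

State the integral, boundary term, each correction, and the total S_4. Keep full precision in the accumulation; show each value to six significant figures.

S_4 ≈ 71.2570

Integral: ∫_2^29 ln(x) dx = 69.2653.
½[f(2) + f(29)] = ½[0.693147 + 3.36730] = 2.03022.
So far: 71.2955.
k=1: B_{2}/(2)! × [f^{(1)}(29) − f^{(1)}(2)] = 1/12 × (0.0344828 − 0.500000) = -0.0387931.
After k=1: 71.2567.
k=2: B_{4}/(4)! × [f^{(3)}(29) − f^{(3)}(2)] = −1/720 × (8.20042e-05 − 0.250000) = 0.000347108.
After k=2: 71.2571.
k=3: B_{6}/(6)! × [f^{(5)}(29) − f^{(5)}(2)] = 1/30240 × (1.17010e-06 − 0.750000) = -2.48015e-05.
After k=3: 71.2570.
k=4: B_{8}/(8)! × [f^{(7)}(29) − f^{(7)}(2)] = −1/1209600 × (4.17394e-08 − 5.62500) = 4.65030e-06.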